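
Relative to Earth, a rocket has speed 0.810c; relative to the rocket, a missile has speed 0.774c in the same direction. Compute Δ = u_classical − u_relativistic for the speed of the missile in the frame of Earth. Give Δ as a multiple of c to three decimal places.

Δ = 0.610c

Galilean: u_cl = 0.774 + 0.810 = 1.5840.
Relativistic: u_rel = (0.774 + 0.810) / (1 + 0.774·0.810) = 1.5840/1.6269 = 0.9736.
Δ = 1.5840 − 0.9736 = 0.6104.
(The classical prediction exceeds c; the relativistic result does not.)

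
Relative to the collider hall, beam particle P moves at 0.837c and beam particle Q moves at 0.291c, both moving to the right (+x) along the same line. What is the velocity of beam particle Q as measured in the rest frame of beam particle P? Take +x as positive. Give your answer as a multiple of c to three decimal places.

β_A = 0.837, β_B = 0.291.
Transform to A's frame with the inverse velocity-addition law: u' = (u − v)/(1 − uv/c²), taking u = β_B and v = β_A.
u' = (0.291 − 0.837) / (1 − (0.837)(0.291)) = -0.5460/0.7564 = -0.7218.

-0.722c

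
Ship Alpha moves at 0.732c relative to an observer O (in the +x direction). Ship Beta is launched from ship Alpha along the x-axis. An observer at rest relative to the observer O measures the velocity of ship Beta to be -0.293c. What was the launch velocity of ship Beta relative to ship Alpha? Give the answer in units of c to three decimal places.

Invert the composition law: u' = (u − v)/(1 − uv/c²).
u' = (-0.293 − 0.732) / (1 − (-0.293)(0.732)) = -1.0250/1.2145 = -0.8440.

-0.844c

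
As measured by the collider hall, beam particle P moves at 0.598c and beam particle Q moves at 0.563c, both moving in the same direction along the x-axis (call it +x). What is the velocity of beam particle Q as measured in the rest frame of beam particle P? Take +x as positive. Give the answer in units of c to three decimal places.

-0.053c

β_A = 0.598, β_B = 0.563.
Transform to A's frame with the inverse velocity-addition law: u' = (u − v)/(1 − uv/c²), taking u = β_B and v = β_A.
u' = (0.563 − 0.598) / (1 − (0.598)(0.563)) = -0.0350/0.6633 = -0.0528.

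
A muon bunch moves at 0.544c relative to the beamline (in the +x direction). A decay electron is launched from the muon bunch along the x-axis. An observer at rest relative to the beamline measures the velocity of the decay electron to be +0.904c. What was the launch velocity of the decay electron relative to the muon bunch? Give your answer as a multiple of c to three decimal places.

Invert the composition law: u' = (u − v)/(1 − uv/c²).
u' = (0.904 − 0.544) / (1 − (0.904)(0.544)) = 0.3600/0.5082 = 0.7083.

+0.708c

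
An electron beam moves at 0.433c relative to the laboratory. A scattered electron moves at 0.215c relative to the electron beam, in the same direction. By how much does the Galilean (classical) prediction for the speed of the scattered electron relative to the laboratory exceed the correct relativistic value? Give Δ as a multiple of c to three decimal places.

Galilean: u_cl = 0.215 + 0.433 = 0.6480.
Relativistic: u_rel = (0.215 + 0.433) / (1 + 0.215·0.433) = 0.6480/1.0931 = 0.5928.
Δ = 0.6480 − 0.5928 = 0.0552.

Δ = 0.055c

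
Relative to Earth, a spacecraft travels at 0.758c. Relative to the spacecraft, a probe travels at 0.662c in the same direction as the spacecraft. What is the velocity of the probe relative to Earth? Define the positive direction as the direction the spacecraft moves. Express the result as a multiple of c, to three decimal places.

With v = 0.758 and u' = 0.662 (in units of c),
u = (u' + v)/(1 + u'v/c²):
u = (0.662 + 0.758) / (1 + 0.662·0.758) = 1.4200/1.5018 = 0.9455

0.946c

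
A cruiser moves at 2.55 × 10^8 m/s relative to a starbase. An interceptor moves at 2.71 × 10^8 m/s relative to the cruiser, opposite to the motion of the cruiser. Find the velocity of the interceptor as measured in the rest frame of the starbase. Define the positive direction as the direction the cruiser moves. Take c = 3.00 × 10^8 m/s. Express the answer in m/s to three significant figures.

-6.89 × 10^7 m/s

In units of c (dividing by 3.00 × 10^8 m/s): v = 0.850, u' = -0.903.
u = (u' + v)/(1 + u'v/c²):
u = (-0.903 + 0.850) / (1 + (-0.903)·0.850) = -0.0533/0.2322 = -0.2297
Converting back: u = -0.2297 × 3.00 × 10^8 m/s.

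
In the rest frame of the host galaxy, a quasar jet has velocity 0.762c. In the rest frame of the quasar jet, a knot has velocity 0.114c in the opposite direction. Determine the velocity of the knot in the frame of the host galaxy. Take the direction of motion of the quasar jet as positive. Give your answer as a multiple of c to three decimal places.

With v = 0.762 and u' = -0.114 (in units of c),
u = (u' + v)/(1 + u'v/c²):
u = (-0.114 + 0.762) / (1 + (-0.114)·0.762) = 0.6480/0.9131 = 0.7096
(Galilean addition would give +0.648c.)

+0.710c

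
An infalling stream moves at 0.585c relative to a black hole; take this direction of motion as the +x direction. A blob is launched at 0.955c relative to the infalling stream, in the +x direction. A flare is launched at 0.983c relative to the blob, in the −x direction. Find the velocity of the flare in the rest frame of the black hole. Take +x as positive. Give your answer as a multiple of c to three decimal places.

Apply u = (u' + v)/(1 + u'v/c²) successively, working outward toward the black hole.
Start: velocity of the infalling stream relative to the black hole = 0.5850c.
Compose with the blob (u' = 0.955 in the infalling stream frame): u_1 = (0.955 + 0.585) / (1 + 0.955·0.585) = 1.5400/1.5587 = 0.9880.
Compose with the flare (u' = -0.983 in the blob frame): u_2 = (-0.983 + 0.988) / (1 + (-0.983)·0.988) = 0.0050/0.0288 = 0.1744.

+0.174c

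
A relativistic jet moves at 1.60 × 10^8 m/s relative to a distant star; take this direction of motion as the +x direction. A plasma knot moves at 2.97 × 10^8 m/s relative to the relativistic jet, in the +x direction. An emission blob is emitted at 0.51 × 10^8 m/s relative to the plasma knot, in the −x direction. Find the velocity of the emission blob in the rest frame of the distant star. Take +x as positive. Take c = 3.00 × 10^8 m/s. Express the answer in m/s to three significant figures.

Apply u = (u' + v)/(1 + u'v/c²) successively, working outward toward the distant star.
(Dividing each given speed by c = 3.00 × 10^8 m/s to work in units of c.)
Start: velocity of the relativistic jet relative to the distant star = 0.5333c.
Compose with the plasma knot (u' = 0.990 in the relativistic jet frame): u_1 = (0.990 + 0.533) / (1 + 0.990·0.533) = 1.5233/1.5280 = 0.9969.
Compose with the emission blob (u' = -0.170 in the plasma knot frame): u_2 = (-0.170 + 0.997) / (1 + (-0.170)·0.997) = 0.8269/0.8305 = 0.9957.
So u = 0.9957 × 3.00 × 10^8 m/s.

+2.99 × 10^8 m/s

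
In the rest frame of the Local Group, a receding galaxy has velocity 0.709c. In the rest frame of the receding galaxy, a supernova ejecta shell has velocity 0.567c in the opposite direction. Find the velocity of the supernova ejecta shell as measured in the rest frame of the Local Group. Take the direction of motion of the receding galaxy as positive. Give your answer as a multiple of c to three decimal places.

With v = 0.709 and u' = -0.567 (in units of c),
u = (u' + v)/(1 + u'v/c²):
u = (-0.567 + 0.709) / (1 + (-0.567)·0.709) = 0.1420/0.5980 = 0.2375
(Galilean addition would give +0.142c.)

+0.237c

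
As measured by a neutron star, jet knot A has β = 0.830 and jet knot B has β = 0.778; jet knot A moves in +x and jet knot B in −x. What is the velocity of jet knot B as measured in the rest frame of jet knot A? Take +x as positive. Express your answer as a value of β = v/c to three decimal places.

β = -0.977

β_A = 0.830, β_B = -0.778.
Transform to A's frame with the inverse velocity-addition law: u' = (u − v)/(1 − uv/c²), taking u = β_B and v = β_A.
u' = (-0.778 − 0.830) / (1 − (0.830)(-0.778)) = -1.6080/1.6457 = -0.9771.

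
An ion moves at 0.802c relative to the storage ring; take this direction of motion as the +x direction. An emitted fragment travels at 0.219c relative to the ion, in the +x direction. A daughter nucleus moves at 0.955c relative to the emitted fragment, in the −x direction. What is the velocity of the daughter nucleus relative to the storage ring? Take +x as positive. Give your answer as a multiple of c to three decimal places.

Apply u = (u' + v)/(1 + u'v/c²) successively, working outward toward the storage ring.
Start: velocity of the ion relative to the storage ring = 0.8020c.
Compose with the emitted fragment (u' = 0.219 in the ion frame): u_1 = (0.219 + 0.802) / (1 + 0.219·0.802) = 1.0210/1.1756 = 0.8685.
Compose with the daughter nucleus (u' = -0.955 in the emitted fragment frame): u_2 = (-0.955 + 0.868) / (1 + (-0.955)·0.868) = -0.0865/0.1706 = -0.5072.

-0.507c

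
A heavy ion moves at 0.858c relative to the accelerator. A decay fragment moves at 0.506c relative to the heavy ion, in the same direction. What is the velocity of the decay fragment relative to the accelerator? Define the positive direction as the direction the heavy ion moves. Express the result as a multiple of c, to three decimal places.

0.951c

With v = 0.858 and u' = 0.506 (in units of c),
u = (u' + v)/(1 + u'v/c²):
u = (0.506 + 0.858) / (1 + 0.506·0.858) = 1.3640/1.4341 = 0.9511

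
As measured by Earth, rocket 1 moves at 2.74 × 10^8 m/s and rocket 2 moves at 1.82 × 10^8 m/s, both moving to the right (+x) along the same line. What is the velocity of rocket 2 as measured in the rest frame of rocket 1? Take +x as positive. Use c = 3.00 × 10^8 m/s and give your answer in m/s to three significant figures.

-2.06 × 10^8 m/s

β_A = 0.913, β_B = 0.607 (dividing each by c = 3.00 × 10^8 m/s).
Transform to A's frame with the inverse velocity-addition law: u' = (u − v)/(1 − uv/c²), taking u = β_B and v = β_A.
u' = (0.607 − 0.913) / (1 − (0.913)(0.607)) = -0.3067/0.4459 = -0.6877.
u' = -0.6877 × 3.00 × 10^8 m/s.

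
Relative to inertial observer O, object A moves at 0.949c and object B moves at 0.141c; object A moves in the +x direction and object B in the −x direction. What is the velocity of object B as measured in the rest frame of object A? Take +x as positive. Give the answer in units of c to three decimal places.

-0.961c

β_A = 0.949, β_B = -0.141.
Transform to A's frame with the inverse velocity-addition law: u' = (u − v)/(1 − uv/c²), taking u = β_B and v = β_A.
u' = (-0.141 − 0.949) / (1 − (0.949)(-0.141)) = -1.0900/1.1338 = -0.9614.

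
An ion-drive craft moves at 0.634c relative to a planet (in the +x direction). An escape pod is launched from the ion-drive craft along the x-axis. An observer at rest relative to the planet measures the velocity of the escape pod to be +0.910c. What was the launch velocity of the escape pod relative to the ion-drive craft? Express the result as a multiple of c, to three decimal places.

+0.652c

Invert the composition law: u' = (u − v)/(1 − uv/c²).
u' = (0.910 − 0.634) / (1 − (0.910)(0.634)) = 0.2760/0.4231 = 0.6524.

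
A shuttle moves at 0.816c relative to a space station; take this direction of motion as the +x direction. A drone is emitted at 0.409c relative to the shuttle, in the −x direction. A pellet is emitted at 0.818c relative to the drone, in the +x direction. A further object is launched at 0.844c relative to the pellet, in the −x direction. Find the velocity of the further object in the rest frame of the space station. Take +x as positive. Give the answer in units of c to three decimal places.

+0.555c

Apply u = (u' + v)/(1 + u'v/c²) successively, working outward toward the space station.
Start: velocity of the shuttle relative to the space station = 0.8160c.
Compose with the drone (u' = -0.409 in the shuttle frame): u_1 = (-0.409 + 0.816) / (1 + (-0.409)·0.816) = 0.4070/0.6663 = 0.6109.
Compose with the pellet (u' = 0.818 in the drone frame): u_2 = (0.818 + 0.611) / (1 + 0.818·0.611) = 1.4289/1.4997 = 0.9528.
Compose with the further object (u' = -0.844 in the pellet frame): u_3 = (-0.844 + 0.953) / (1 + (-0.844)·0.953) = 0.1088/0.1959 = 0.5554.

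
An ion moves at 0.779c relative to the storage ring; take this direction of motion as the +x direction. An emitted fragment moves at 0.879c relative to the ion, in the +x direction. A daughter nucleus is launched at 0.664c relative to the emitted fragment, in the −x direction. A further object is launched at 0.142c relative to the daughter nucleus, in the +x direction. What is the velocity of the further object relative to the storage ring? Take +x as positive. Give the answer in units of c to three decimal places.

Apply u = (u' + v)/(1 + u'v/c²) successively, working outward toward the storage ring.
Start: velocity of the ion relative to the storage ring = 0.7790c.
Compose with the emitted fragment (u' = 0.879 in the ion frame): u_1 = (0.879 + 0.779) / (1 + 0.879·0.779) = 1.6580/1.6847 = 0.9841.
Compose with the daughter nucleus (u' = -0.664 in the emitted fragment frame): u_2 = (-0.664 + 0.984) / (1 + (-0.664)·0.984) = 0.3201/0.3465 = 0.9238.
Compose with the further object (u' = 0.142 in the daughter nucleus frame): u_3 = (0.142 + 0.924) / (1 + 0.142·0.924) = 1.0658/1.1312 = 0.9422.

+0.942c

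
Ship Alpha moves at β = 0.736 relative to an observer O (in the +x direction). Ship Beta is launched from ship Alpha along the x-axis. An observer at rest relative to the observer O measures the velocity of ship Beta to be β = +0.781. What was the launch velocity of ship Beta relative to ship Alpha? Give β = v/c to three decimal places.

Invert the composition law: u' = (u − v)/(1 − uv/c²).
u' = (0.781 − 0.736) / (1 − (0.781)(0.736)) = 0.0450/0.4252 = 0.1058.

β = +0.106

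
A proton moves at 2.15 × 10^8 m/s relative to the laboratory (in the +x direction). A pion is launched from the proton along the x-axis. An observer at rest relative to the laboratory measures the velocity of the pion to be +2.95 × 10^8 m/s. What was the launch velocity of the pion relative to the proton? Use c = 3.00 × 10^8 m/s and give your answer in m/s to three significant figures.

+2.71 × 10^8 m/s

v = 0.717c, u = 0.983c.
Invert the composition law: u' = (u − v)/(1 − uv/c²).
u' = (0.983 − 0.717) / (1 − (0.983)(0.717)) = 0.2667/0.2953 = 0.9031.
u' = 0.9031 × 3.00 × 10^8 m/s.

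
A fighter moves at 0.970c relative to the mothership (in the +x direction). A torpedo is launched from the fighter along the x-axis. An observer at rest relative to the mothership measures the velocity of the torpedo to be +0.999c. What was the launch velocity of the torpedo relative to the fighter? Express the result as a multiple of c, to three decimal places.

Invert the composition law: u' = (u − v)/(1 − uv/c²).
u' = (0.999 − 0.970) / (1 − (0.999)(0.970)) = 0.0290/0.0310 = 0.9364.

+0.936c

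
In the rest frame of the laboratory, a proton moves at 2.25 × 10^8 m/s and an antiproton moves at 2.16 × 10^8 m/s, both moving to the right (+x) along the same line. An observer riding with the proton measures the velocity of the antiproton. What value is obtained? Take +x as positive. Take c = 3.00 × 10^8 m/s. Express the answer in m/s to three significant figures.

β_A = 0.750, β_B = 0.720 (dividing each by c = 3.00 × 10^8 m/s).
Transform to A's frame with the inverse velocity-addition law: u' = (u − v)/(1 − uv/c²), taking u = β_B and v = β_A.
u' = (0.720 − 0.750) / (1 − (0.750)(0.720)) = -0.0300/0.4600 = -0.0652.
u' = -0.0652 × 3.00 × 10^8 m/s.

-1.96 × 10^7 m/s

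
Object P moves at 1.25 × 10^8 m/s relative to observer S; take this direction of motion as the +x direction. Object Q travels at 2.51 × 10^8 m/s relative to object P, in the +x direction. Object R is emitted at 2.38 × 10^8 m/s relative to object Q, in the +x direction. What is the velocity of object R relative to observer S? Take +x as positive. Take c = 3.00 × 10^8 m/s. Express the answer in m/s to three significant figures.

2.97 × 10^8 m/s

Apply u = (u' + v)/(1 + u'v/c²) successively, working outward toward observer S.
(Dividing each given speed by c = 3.00 × 10^8 m/s to work in units of c.)
Start: velocity of object P relative to observer S = 0.4167c.
Compose with object Q (u' = 0.837 in object P frame): u_1 = (0.837 + 0.417) / (1 + 0.837·0.417) = 1.2533/1.3486 = 0.9294.
Compose with object R (u' = 0.793 in object Q frame): u_2 = (0.793 + 0.929) / (1 + 0.793·0.929) = 1.7227/1.7373 = 0.9916.
So u = 0.9916 × 3.00 × 10^8 m/s.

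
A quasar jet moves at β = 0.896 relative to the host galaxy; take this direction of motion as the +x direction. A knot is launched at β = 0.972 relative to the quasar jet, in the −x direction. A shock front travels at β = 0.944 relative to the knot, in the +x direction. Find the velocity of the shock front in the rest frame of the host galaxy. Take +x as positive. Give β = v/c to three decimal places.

Apply u = (u' + v)/(1 + u'v/c²) successively, working outward toward the host galaxy.
Start: velocity of the quasar jet relative to the host galaxy = 0.8960c.
Compose with the knot (u' = -0.972 in the quasar jet frame): u_1 = (-0.972 + 0.896) / (1 + (-0.972)·0.896) = -0.0760/0.1291 = -0.5887.
Compose with the shock front (u' = 0.944 in the knot frame): u_2 = (0.944 + (-0.589)) / (1 + 0.944·(-0.589)) = 0.3553/0.4442 = 0.7997.

β = +0.800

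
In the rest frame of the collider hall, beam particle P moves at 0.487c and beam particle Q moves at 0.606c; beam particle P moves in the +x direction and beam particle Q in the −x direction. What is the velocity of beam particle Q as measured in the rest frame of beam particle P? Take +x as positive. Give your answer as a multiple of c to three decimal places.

-0.844c

β_A = 0.487, β_B = -0.606.
Transform to A's frame with the inverse velocity-addition law: u' = (u − v)/(1 − uv/c²), taking u = β_B and v = β_A.
u' = (-0.606 − 0.487) / (1 − (0.487)(-0.606)) = -1.0930/1.2951 = -0.8439.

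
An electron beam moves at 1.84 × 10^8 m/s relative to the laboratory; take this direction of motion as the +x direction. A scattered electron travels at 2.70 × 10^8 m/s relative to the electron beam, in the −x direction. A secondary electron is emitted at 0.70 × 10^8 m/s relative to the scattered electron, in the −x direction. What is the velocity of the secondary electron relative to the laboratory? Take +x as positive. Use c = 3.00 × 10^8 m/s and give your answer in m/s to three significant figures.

Apply u = (u' + v)/(1 + u'v/c²) successively, working outward toward the laboratory.
(Dividing each given speed by c = 3.00 × 10^8 m/s to work in units of c.)
Start: velocity of the electron beam relative to the laboratory = 0.6133c.
Compose with the scattered electron (u' = -0.900 in the electron beam frame): u_1 = (-0.900 + 0.613) / (1 + (-0.900)·0.613) = -0.2867/0.4480 = -0.6399.
Compose with the secondary electron (u' = -0.233 in the scattered electron frame): u_2 = (-0.233 + (-0.640)) / (1 + (-0.233)·(-0.640)) = -0.8732/1.1493 = -0.7598.
So u = -0.7598 × 3.00 × 10^8 m/s.

-2.28 × 10^8 m/s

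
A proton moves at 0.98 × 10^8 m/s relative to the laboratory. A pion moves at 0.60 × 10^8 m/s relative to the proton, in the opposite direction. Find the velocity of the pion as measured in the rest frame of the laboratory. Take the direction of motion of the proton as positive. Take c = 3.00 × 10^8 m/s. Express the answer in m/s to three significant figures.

In units of c (dividing by 3.00 × 10^8 m/s): v = 0.327, u' = -0.200.
u = (u' + v)/(1 + u'v/c²):
u = (-0.200 + 0.327) / (1 + (-0.200)·0.327) = 0.1267/0.9347 = 0.1355
(Galilean addition would give +0.127c.)
Converting back: u = 0.1355 × 3.00 × 10^8 m/s.

+4.07 × 10^7 m/s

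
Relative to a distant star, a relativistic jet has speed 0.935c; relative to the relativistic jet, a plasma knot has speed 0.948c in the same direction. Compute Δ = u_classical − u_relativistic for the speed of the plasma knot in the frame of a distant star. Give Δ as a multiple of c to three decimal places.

Δ = 0.885c

Galilean: u_cl = 0.948 + 0.935 = 1.8830.
Relativistic: u_rel = (0.948 + 0.935) / (1 + 0.948·0.935) = 1.8830/1.8864 = 0.9982.
Δ = 1.8830 − 0.9982 = 0.8848.
(The classical prediction exceeds c; the relativistic result does not.)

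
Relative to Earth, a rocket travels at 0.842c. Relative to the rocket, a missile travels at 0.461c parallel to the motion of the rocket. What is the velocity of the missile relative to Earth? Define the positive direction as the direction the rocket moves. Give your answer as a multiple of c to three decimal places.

With v = 0.842 and u' = 0.461 (in units of c),
u = (u' + v)/(1 + u'v/c²):
u = (0.461 + 0.842) / (1 + 0.461·0.842) = 1.3030/1.3882 = 0.9387

0.939c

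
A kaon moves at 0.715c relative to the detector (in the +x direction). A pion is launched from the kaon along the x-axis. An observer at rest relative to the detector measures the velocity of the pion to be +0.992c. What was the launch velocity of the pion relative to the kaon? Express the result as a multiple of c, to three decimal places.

+0.953c

Invert the composition law: u' = (u − v)/(1 − uv/c²).
u' = (0.992 − 0.715) / (1 − (0.992)(0.715)) = 0.2770/0.2907 = 0.9528.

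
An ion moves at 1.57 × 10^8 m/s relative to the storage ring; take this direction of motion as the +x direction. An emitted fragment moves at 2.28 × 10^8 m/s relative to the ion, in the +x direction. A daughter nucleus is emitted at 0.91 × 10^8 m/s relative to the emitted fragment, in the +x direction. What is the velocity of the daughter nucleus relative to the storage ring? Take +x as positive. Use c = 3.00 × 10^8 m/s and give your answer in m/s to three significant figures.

2.87 × 10^8 m/s

Apply u = (u' + v)/(1 + u'v/c²) successively, working outward toward the storage ring.
(Dividing each given speed by c = 3.00 × 10^8 m/s to work in units of c.)
Start: velocity of the ion relative to the storage ring = 0.5233c.
Compose with the emitted fragment (u' = 0.760 in the ion frame): u_1 = (0.760 + 0.523) / (1 + 0.760·0.523) = 1.2833/1.3977 = 0.9182.
Compose with the daughter nucleus (u' = 0.303 in the emitted fragment frame): u_2 = (0.303 + 0.918) / (1 + 0.303·0.918) = 1.2215/1.2785 = 0.9554.
So u = 0.9554 × 3.00 × 10^8 m/s.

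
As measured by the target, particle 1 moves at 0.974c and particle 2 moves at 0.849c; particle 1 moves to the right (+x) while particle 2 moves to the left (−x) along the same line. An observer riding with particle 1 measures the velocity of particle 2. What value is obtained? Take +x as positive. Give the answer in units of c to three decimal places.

β_A = 0.974, β_B = -0.849.
Transform to A's frame with the inverse velocity-addition law: u' = (u − v)/(1 − uv/c²), taking u = β_B and v = β_A.
u' = (-0.849 − 0.974) / (1 − (0.974)(-0.849)) = -1.8230/1.8269 = -0.9979.

-0.998c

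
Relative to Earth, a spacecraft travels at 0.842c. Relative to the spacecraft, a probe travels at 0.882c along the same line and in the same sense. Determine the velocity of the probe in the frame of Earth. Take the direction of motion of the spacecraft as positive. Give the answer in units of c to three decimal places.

With v = 0.842 and u' = 0.882 (in units of c),
u = (u' + v)/(1 + u'v/c²):
u = (0.882 + 0.842) / (1 + 0.882·0.842) = 1.7240/1.7426 = 0.9893
(Galilean addition would give +1.724c, exceeding c.)

0.989c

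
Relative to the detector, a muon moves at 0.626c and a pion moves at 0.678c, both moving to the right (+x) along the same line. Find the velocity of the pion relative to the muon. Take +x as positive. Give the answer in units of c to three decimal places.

β_A = 0.626, β_B = 0.678.
Transform to A's frame with the inverse velocity-addition law: u' = (u − v)/(1 − uv/c²), taking u = β_B and v = β_A.
u' = (0.678 − 0.626) / (1 − (0.626)(0.678)) = 0.0520/0.5756 = 0.0903.

+0.090c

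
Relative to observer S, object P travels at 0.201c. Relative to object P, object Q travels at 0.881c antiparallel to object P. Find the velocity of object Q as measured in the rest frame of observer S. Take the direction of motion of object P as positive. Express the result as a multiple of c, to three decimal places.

With v = 0.201 and u' = -0.881 (in units of c),
u = (u' + v)/(1 + u'v/c²):
u = (-0.881 + 0.201) / (1 + (-0.881)·0.201) = -0.6800/0.8229 = -0.8263

-0.826c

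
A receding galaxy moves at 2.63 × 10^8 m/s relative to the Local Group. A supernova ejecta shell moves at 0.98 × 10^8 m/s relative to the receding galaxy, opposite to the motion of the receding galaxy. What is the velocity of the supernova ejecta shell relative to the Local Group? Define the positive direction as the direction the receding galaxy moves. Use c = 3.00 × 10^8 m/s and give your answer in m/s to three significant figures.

+2.31 × 10^8 m/s

In units of c (dividing by 3.00 × 10^8 m/s): v = 0.877, u' = -0.327.
u = (u' + v)/(1 + u'v/c²):
u = (-0.327 + 0.877) / (1 + (-0.327)·0.877) = 0.5500/0.7136 = 0.7707
Converting back: u = 0.7707 × 3.00 × 10^8 m/s.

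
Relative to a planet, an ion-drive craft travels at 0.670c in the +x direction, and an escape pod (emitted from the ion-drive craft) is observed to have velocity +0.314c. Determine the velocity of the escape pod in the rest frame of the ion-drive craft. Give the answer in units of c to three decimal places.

Invert the composition law: u' = (u − v)/(1 − uv/c²).
u' = (0.314 − 0.670) / (1 − (0.314)(0.670)) = -0.3560/0.7896 = -0.4508.

-0.451c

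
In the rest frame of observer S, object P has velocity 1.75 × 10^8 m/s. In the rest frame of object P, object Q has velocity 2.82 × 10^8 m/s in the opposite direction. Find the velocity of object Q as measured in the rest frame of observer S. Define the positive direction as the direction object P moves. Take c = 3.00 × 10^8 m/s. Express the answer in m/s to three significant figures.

-2.37 × 10^8 m/s

In units of c (dividing by 3.00 × 10^8 m/s): v = 0.583, u' = -0.940.
u = (u' + v)/(1 + u'v/c²):
u = (-0.940 + 0.583) / (1 + (-0.940)·0.583) = -0.3567/0.4517 = -0.7897
(Galilean addition would give -0.357c.)
Converting back: u = -0.7897 × 3.00 × 10^8 m/s.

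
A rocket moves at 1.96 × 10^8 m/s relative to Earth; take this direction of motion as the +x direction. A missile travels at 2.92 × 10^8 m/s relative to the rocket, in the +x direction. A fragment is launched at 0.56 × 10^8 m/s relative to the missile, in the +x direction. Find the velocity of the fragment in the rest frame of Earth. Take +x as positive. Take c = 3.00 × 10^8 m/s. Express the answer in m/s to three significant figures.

Apply u = (u' + v)/(1 + u'v/c²) successively, working outward toward Earth.
(Dividing each given speed by c = 3.00 × 10^8 m/s to work in units of c.)
Start: velocity of the rocket relative to Earth = 0.6533c.
Compose with the missile (u' = 0.973 in the rocket frame): u_1 = (0.973 + 0.653) / (1 + 0.973·0.653) = 1.6267/1.6359 = 0.9943.
Compose with the fragment (u' = 0.187 in the missile frame): u_2 = (0.187 + 0.994) / (1 + 0.187·0.994) = 1.1810/1.1856 = 0.9961.
So u = 0.9961 × 3.00 × 10^8 m/s.

2.99 × 10^8 m/s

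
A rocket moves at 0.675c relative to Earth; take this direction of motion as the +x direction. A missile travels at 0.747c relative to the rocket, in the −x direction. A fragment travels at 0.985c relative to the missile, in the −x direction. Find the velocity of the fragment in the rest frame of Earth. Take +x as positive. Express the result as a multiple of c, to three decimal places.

-0.989c

Apply u = (u' + v)/(1 + u'v/c²) successively, working outward toward Earth.
Start: velocity of the rocket relative to Earth = 0.6750c.
Compose with the missile (u' = -0.747 in the rocket frame): u_1 = (-0.747 + 0.675) / (1 + (-0.747)·0.675) = -0.0720/0.4958 = -0.1452.
Compose with the fragment (u' = -0.985 in the missile frame): u_2 = (-0.985 + (-0.145)) / (1 + (-0.985)·(-0.145)) = -1.1302/1.1430 = -0.9888.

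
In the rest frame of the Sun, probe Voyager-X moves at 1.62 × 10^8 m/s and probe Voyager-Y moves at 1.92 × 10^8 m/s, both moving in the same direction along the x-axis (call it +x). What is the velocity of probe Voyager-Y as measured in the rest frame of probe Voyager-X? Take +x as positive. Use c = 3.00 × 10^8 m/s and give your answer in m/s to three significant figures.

+4.58 × 10^7 m/s

β_A = 0.540, β_B = 0.640 (dividing each by c = 3.00 × 10^8 m/s).
Transform to A's frame with the inverse velocity-addition law: u' = (u − v)/(1 − uv/c²), taking u = β_B and v = β_A.
u' = (0.640 − 0.540) / (1 − (0.540)(0.640)) = 0.1000/0.6544 = 0.1528.
u' = 0.1528 × 3.00 × 10^8 m/s.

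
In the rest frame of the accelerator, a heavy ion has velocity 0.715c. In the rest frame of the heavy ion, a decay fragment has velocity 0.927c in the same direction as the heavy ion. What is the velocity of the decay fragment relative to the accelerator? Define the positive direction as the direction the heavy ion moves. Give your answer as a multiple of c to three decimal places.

With v = 0.715 and u' = 0.927 (in units of c),
u = (u' + v)/(1 + u'v/c²):
u = (0.927 + 0.715) / (1 + 0.927·0.715) = 1.6420/1.6628 = 0.9875

0.987c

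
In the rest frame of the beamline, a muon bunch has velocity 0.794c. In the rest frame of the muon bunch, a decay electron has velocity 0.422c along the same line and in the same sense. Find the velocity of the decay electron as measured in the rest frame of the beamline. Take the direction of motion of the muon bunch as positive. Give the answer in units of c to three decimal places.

With v = 0.794 and u' = 0.422 (in units of c),
u = (u' + v)/(1 + u'v/c²):
u = (0.422 + 0.794) / (1 + 0.422·0.794) = 1.2160/1.3351 = 0.9108

0.911c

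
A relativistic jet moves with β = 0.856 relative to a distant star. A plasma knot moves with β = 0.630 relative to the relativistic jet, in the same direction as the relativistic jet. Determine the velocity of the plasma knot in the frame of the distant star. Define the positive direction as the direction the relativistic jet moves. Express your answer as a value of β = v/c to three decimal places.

With v = 0.856 and u' = 0.630 (in units of c),
u = (u' + v)/(1 + u'v/c²):
u = (0.630 + 0.856) / (1 + 0.630·0.856) = 1.4860/1.5393 = 0.9654
(Galilean addition would give +1.486c, exceeding c.)

β = 0.965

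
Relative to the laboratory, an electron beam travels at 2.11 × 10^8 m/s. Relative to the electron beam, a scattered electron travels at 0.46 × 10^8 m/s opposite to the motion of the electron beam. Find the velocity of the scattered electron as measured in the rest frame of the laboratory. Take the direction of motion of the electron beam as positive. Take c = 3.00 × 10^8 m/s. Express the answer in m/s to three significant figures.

+1.85 × 10^8 m/s

In units of c (dividing by 3.00 × 10^8 m/s): v = 0.703, u' = -0.153.
u = (u' + v)/(1 + u'v/c²):
u = (-0.153 + 0.703) / (1 + (-0.153)·0.703) = 0.5500/0.8922 = 0.6165
Converting back: u = 0.6165 × 3.00 × 10^8 m/s.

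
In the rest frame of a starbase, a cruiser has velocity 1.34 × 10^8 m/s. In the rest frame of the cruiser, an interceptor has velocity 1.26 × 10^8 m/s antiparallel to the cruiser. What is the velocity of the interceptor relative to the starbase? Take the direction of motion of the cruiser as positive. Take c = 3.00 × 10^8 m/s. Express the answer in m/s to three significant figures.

In units of c (dividing by 3.00 × 10^8 m/s): v = 0.447, u' = -0.420.
u = (u' + v)/(1 + u'v/c²):
u = (-0.420 + 0.447) / (1 + (-0.420)·0.447) = 0.0267/0.8124 = 0.0328
Converting back: u = 0.0328 × 3.00 × 10^8 m/s.

+9.85 × 10^6 m/s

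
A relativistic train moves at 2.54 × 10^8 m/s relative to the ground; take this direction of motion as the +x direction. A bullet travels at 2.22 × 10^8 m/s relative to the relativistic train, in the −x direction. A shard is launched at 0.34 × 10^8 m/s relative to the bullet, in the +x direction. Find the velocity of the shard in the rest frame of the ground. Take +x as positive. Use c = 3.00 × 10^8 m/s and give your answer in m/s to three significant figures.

+1.16 × 10^8 m/s

Apply u = (u' + v)/(1 + u'v/c²) successively, working outward toward the ground.
(Dividing each given speed by c = 3.00 × 10^8 m/s to work in units of c.)
Start: velocity of the relativistic train relative to the ground = 0.8467c.
Compose with the bullet (u' = -0.740 in the relativistic train frame): u_1 = (-0.740 + 0.847) / (1 + (-0.740)·0.847) = 0.1067/0.3735 = 0.2856.
Compose with the shard (u' = 0.113 in the bullet frame): u_2 = (0.113 + 0.286) / (1 + 0.113·0.286) = 0.3989/1.0324 = 0.3864.
So u = 0.3864 × 3.00 × 10^8 m/s.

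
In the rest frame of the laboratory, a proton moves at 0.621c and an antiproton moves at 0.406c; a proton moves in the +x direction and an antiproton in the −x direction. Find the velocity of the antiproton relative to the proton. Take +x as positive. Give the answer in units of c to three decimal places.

-0.820c

β_A = 0.621, β_B = -0.406.
Transform to A's frame with the inverse velocity-addition law: u' = (u − v)/(1 − uv/c²), taking u = β_B and v = β_A.
u' = (-0.406 − 0.621) / (1 − (0.621)(-0.406)) = -1.0270/1.2521 = -0.8202.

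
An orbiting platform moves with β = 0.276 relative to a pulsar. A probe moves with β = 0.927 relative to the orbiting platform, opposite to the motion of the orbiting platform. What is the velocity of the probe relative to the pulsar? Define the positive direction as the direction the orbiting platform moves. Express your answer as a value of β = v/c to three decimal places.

With v = 0.276 and u' = -0.927 (in units of c),
u = (u' + v)/(1 + u'v/c²):
u = (-0.927 + 0.276) / (1 + (-0.927)·0.276) = -0.6510/0.7441 = -0.8748

β = -0.875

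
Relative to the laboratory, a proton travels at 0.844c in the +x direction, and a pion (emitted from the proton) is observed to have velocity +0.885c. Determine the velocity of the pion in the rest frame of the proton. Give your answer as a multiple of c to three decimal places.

Invert the composition law: u' = (u − v)/(1 − uv/c²).
u' = (0.885 − 0.844) / (1 − (0.885)(0.844)) = 0.0410/0.2531 = 0.1620.

+0.162c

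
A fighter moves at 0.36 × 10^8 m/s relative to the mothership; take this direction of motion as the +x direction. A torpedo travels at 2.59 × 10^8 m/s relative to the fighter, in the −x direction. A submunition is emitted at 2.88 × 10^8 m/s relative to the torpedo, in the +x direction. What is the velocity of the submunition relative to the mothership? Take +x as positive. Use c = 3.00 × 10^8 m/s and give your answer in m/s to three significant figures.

Apply u = (u' + v)/(1 + u'v/c²) successively, working outward toward the mothership.
(Dividing each given speed by c = 3.00 × 10^8 m/s to work in units of c.)
Start: velocity of the fighter relative to the mothership = 0.1200c.
Compose with the torpedo (u' = -0.863 in the fighter frame): u_1 = (-0.863 + 0.120) / (1 + (-0.863)·0.120) = -0.7433/0.8964 = -0.8292.
Compose with the submunition (u' = 0.960 in the torpedo frame): u_2 = (0.960 + (-0.829)) / (1 + 0.960·(-0.829)) = 0.1308/0.2039 = 0.6412.
So u = 0.6412 × 3.00 × 10^8 m/s.

+1.92 × 10^8 m/s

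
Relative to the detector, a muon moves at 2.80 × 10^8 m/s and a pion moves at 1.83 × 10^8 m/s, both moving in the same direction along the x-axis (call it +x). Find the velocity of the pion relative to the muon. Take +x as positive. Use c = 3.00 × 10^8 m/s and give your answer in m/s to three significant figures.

-2.25 × 10^8 m/s

β_A = 0.933, β_B = 0.610 (dividing each by c = 3.00 × 10^8 m/s).
Transform to A's frame with the inverse velocity-addition law: u' = (u − v)/(1 − uv/c²), taking u = β_B and v = β_A.
u' = (0.610 − 0.933) / (1 − (0.933)(0.610)) = -0.3233/0.4307 = -0.7508.
u' = -0.7508 × 3.00 × 10^8 m/s.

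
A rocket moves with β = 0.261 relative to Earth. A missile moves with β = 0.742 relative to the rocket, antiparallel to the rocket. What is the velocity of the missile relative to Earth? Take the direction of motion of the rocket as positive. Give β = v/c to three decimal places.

β = -0.597

With v = 0.261 and u' = -0.742 (in units of c),
u = (u' + v)/(1 + u'v/c²):
u = (-0.742 + 0.261) / (1 + (-0.742)·0.261) = -0.4810/0.8063 = -0.5965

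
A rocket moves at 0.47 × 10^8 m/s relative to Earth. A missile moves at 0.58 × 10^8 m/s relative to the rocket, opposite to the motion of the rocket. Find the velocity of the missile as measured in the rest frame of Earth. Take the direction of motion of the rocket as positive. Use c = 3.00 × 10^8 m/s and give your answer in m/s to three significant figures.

In units of c (dividing by 3.00 × 10^8 m/s): v = 0.157, u' = -0.193.
u = (u' + v)/(1 + u'v/c²):
u = (-0.193 + 0.157) / (1 + (-0.193)·0.157) = -0.0367/0.9697 = -0.0378
Converting back: u = -0.0378 × 3.00 × 10^8 m/s.

-1.13 × 10^7 m/s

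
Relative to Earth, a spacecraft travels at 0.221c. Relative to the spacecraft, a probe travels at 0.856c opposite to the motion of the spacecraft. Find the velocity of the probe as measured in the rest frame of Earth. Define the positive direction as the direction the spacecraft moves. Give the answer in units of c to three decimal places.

-0.783c

With v = 0.221 and u' = -0.856 (in units of c),
u = (u' + v)/(1 + u'v/c²):
u = (-0.856 + 0.221) / (1 + (-0.856)·0.221) = -0.6350/0.8108 = -0.7832
(Galilean addition would give -0.635c.)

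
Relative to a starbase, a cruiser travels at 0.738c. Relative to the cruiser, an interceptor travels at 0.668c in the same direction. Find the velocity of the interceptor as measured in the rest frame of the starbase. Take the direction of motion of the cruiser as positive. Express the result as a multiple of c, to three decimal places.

With v = 0.738 and u' = 0.668 (in units of c),
u = (u' + v)/(1 + u'v/c²):
u = (0.668 + 0.738) / (1 + 0.668·0.738) = 1.4060/1.4930 = 0.9417
(Galilean addition would give +1.406c, exceeding c.)

0.942c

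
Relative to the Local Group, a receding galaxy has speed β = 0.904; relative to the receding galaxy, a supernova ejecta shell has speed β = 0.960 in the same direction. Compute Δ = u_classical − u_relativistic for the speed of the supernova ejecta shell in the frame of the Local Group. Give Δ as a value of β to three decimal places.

Δ = 0.866

Galilean: u_cl = 0.960 + 0.904 = 1.8640.
Relativistic: u_rel = (0.960 + 0.904) / (1 + 0.960·0.904) = 1.8640/1.8678 = 0.9979.
Δ = 1.8640 − 0.9979 = 0.8661.
(The classical prediction exceeds c; the relativistic result does not.)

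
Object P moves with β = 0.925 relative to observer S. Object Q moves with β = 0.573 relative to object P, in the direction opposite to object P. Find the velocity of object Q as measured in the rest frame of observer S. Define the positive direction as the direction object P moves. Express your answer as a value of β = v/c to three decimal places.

With v = 0.925 and u' = -0.573 (in units of c),
u = (u' + v)/(1 + u'v/c²):
u = (-0.573 + 0.925) / (1 + (-0.573)·0.925) = 0.3520/0.4700 = 0.7490
(Galilean addition would give +0.352c.)

β = +0.749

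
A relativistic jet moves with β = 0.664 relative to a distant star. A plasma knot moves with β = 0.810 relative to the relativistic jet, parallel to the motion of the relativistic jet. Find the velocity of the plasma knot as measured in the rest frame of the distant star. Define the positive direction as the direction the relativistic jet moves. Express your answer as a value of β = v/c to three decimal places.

β = 0.958

With v = 0.664 and u' = 0.810 (in units of c),
u = (u' + v)/(1 + u'v/c²):
u = (0.810 + 0.664) / (1 + 0.810·0.664) = 1.4740/1.5378 = 0.9585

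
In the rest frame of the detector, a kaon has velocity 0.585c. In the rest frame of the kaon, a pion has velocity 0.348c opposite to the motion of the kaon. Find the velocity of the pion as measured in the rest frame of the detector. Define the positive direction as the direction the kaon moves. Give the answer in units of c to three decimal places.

+0.298c

With v = 0.585 and u' = -0.348 (in units of c),
u = (u' + v)/(1 + u'v/c²):
u = (-0.348 + 0.585) / (1 + (-0.348)·0.585) = 0.2370/0.7964 = 0.2976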